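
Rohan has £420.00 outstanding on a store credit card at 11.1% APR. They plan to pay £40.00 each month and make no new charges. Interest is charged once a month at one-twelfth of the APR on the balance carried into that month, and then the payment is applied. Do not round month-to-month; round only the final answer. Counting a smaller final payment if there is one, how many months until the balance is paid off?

12 payments

Monthly rate r = 11.1%/12 = 0.925% = 0.00925.
Recurrence: B ← B·(1+r) − £40.00.
Month 1: interest £3.88; balance after payment £383.88.
Month 2: interest £3.55; balance after payment £347.44.
Closed form: n = −ln(1 − rB₀/P)/ln(1+r) = −ln(0.90287)/ln(1.00925) ≈ 11.097, so the balance reaches zero during payment 12.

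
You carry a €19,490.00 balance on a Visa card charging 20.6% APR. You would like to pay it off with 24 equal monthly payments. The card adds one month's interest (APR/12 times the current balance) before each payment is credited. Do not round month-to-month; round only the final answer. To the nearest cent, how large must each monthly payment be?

€997.68

Monthly rate r = 20.6%/12 = 1.71667% = 0.0171667.
Level-payment amortization: P = B₀·r / (1 − (1+r)^(−n)) = 19490.00·0.0171667 / (1 − 1.01717^(−24)).
Denominator 1 − (1+r)^(−24) = 0.335355936.
P = 334.578 / 0.335355936 ≈ 997.68.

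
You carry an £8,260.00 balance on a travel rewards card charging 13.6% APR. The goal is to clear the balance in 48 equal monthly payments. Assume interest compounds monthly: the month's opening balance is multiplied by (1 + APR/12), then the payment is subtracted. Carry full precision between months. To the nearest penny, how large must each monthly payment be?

Monthly rate r = 13.6%/12 = 1.13333% = 0.0113333.
Level-payment amortization: P = B₀·r / (1 − (1+r)^(−n)) = 8260.00·0.0113333 / (1 − 1.01133^(−48)).
Denominator 1 − (1+r)^(−48) = 0.417799523.
P = 93.6133 / 0.417799523 ≈ 224.06.

£224.06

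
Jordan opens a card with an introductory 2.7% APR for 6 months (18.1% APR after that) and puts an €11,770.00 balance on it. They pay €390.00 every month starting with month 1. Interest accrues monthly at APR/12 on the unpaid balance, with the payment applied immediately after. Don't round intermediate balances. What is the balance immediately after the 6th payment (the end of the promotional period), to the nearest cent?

Promo months 1–6 at r₀ = 2.7%/12 = 0.00225; months 7+ at r₁ = 18.1%/12 = 0.0150833.
After month 6: iterate B ← B·(1+r₀) − €390.00 for 6 months → €9,576.59.

€9,576.59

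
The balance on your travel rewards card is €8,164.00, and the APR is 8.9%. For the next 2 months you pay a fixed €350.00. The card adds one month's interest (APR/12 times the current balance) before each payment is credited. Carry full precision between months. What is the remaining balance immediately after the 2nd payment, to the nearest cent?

Monthly rate r = 8.9%/12 = 0.741667% = 0.00741667.
Each month: B ← B·(1+r) − €350.00.
Month 1: interest €60.55; balance after payment €7,874.55.
Month 2: interest €58.40; balance after payment €7,582.95.

€7,582.95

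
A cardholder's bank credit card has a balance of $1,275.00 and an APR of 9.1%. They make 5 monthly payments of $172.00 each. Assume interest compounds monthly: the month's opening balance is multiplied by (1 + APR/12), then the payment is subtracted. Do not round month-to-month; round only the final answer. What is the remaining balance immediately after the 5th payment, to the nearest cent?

Monthly rate r = 9.1%/12 = 0.758333% = 0.00758333.
Each month: B ← B·(1+r) − $172.00.
Month 1: interest $9.67; balance after payment $1,112.67.
Month 2: interest $8.44; balance after payment $949.11.
Month 3: interest $7.20; balance after payment $784.30.
Month 4: interest $5.95; balance after payment $618.25.
Month 5: interest $4.69; balance after payment $450.94.

$450.94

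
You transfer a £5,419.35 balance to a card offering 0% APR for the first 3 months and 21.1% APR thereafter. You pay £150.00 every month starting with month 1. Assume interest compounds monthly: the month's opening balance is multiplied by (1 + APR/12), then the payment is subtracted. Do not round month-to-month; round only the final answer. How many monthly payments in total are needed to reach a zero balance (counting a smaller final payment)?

Promo months 1–3 at r₀ = 0%/12 = 0; months 4+ at r₁ = 21.1%/12 = 0.0175833.
After month 3 (no interest yet): B = £5,419.35 − 3·£150.00 = £4,969.35.
Then at r₁ with £150.00/mo: n₂ = −ln(1 − r₁·B/P)/ln(1+r₁) ≈ 50.11 → 51 more payments.

54 payments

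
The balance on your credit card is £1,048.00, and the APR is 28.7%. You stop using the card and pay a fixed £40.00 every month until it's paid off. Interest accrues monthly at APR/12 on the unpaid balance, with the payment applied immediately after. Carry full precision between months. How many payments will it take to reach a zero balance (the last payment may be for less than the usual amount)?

42 payments

Monthly rate r = 28.7%/12 = 2.39167% = 0.0239167.
Recurrence: B ← B·(1+r) − £40.00.
Month 1: interest £25.06; balance after payment £1,033.06.
Month 2: interest £24.71; balance after payment £1,017.77.
Closed form: n = −ln(1 − rB₀/P)/ln(1+r) = −ln(0.37338)/ln(1.02392) ≈ 41.682, so the balance reaches zero during payment 42.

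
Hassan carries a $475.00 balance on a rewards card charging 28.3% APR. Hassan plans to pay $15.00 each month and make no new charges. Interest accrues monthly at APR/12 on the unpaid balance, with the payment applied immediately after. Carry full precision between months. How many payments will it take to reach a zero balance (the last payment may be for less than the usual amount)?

59 payments

Monthly rate r = 28.3%/12 = 2.35833% = 0.0235833.
Recurrence: B ← B·(1+r) − $15.00.
Month 1: interest $11.20; balance after payment $471.20.
Month 2: interest $11.11; balance after payment $467.31.
Closed form: n = −ln(1 − rB₀/P)/ln(1+r) = −ln(0.25319)/ln(1.02358) ≈ 58.929, so the balance reaches zero during payment 59.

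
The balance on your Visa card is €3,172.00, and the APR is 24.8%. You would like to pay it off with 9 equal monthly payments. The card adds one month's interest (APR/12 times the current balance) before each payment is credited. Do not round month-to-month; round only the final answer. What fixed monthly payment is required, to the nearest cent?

Monthly rate r = 24.8%/12 = 2.06667% = 0.0206667.
Level-payment amortization: P = B₀·r / (1 − (1+r)^(−n)) = 3172.00·0.0206667 / (1 − 1.02067^(−9)).
Denominator 1 − (1+r)^(−9) = 0.168150777.
P = 65.5547 / 0.168150777 ≈ 389.86.

€389.86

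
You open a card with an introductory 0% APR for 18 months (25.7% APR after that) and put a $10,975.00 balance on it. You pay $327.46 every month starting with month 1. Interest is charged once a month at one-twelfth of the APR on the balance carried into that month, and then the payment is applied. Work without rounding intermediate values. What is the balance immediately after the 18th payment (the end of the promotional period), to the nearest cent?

Promo months 1–18 at r₀ = 0%/12 = 0; months 19+ at r₁ = 25.7%/12 = 0.0214167.
After month 18 (no interest yet): B = $10,975.00 − 18·$327.46 = $5,080.72.

$5,080.72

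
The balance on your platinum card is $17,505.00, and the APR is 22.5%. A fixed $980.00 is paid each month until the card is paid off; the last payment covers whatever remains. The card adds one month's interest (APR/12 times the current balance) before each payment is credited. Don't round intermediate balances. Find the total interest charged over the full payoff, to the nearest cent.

$4,011.24

Monthly rate r = 22.5%/12 = 1.875% = 0.01875.
Payoff takes n = ⌈−ln(1 − rB₀/P)/ln(1+r)⌉ = ⌈21.955⌉ = 22 payments; the last is $936.24.
Total paid = 21·$980.00 + $936.24 = $21,516.24.
Total interest = total paid − principal = $21,516.24 − $17,505.00 = $4,011.24.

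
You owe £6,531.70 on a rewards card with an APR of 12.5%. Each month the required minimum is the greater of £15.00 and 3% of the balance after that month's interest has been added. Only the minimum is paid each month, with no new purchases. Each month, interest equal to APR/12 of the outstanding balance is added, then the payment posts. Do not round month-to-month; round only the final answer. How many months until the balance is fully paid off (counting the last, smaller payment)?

170 months

Monthly rate r = 12.5%/12 = 1.04167% = 0.0104167.
While 3% of the post-interest balance exceeds £15.00, each month B ← (B·(1+r))·(1 − 0.03), i.e. B shrinks by the factor (1+r)·0.97 = 0.9801.
This holds for months 1–129. Entering month 130 the balance is £488.82; 3% of the post-interest balance is now below £15.00, so the flat £15.00 minimum applies from here.
From month 130 a fixed £15.00 at rate r clears £488.82 in 41 more payments. Total: 129 + 41 = 170 months.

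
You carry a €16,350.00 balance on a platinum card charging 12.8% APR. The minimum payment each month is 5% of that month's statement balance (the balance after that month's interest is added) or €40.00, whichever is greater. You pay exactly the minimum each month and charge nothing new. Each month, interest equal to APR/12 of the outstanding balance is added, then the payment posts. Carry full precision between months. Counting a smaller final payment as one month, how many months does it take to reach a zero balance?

Monthly rate r = 12.8%/12 = 1.06667% = 0.0106667.
While 5% of the post-interest balance exceeds €40.00, each month B ← (B·(1+r))·(1 − 0.05), i.e. B shrinks by the factor (1+r)·0.95 = 0.96013.
This holds for months 1–75. Entering month 76 the balance is €773.36; 5% of the post-interest balance is now below €40.00, so the flat €40.00 minimum applies from here.
From month 76 a fixed €40.00 at rate r clears €773.36 in 22 more payments. Total: 75 + 22 = 97 months.

97 months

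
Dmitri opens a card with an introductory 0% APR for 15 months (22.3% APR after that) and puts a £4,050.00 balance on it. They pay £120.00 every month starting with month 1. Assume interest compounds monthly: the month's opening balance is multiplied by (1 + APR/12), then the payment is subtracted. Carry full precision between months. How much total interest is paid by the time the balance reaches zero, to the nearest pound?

Promo months 1–15 at r₀ = 0%/12 = 0; months 16+ at r₁ = 22.3%/12 = 0.0185833.
After month 15 (no interest yet): B = £4,050.00 − 15·£120.00 = £2,250.00.
Then at r₁ with £120.00/mo: n₂ = −ln(1 − r₁·B/P)/ln(1+r₁) ≈ 23.27 → 24 more payments.
Total paid = 38·£120.00 + £32.07 = £4,592.07; interest = £4,592.07 − £4,050.00 = £542.07.

£542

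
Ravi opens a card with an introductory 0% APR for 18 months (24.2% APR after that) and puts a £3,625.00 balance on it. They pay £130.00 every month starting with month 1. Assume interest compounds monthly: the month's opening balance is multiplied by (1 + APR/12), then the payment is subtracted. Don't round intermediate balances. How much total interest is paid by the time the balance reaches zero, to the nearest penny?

Promo months 1–18 at r₀ = 0%/12 = 0; months 19+ at r₁ = 24.2%/12 = 0.0201667.
After month 18 (no interest yet): B = £3,625.00 − 18·£130.00 = £1,285.00.
Then at r₁ with £130.00/mo: n₂ = −ln(1 − r₁·B/P)/ln(1+r₁) ≈ 11.13 → 12 more payments.
Total paid = 29·£130.00 + £17.68 = £3,787.68; interest = £3,787.68 − £3,625.00 = £162.68.

£162.68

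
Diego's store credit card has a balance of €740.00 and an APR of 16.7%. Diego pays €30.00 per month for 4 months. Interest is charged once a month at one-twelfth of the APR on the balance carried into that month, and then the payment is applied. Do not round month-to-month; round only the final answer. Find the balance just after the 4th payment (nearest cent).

€659.53

Monthly rate r = 16.7%/12 = 1.39167% = 0.0139167.
Each month: B ← B·(1+r) − €30.00.
Month 1: interest €10.30; balance after payment €720.30.
Month 2: interest €10.02; balance after payment €700.32.
Month 3: interest €9.75; balance after payment €680.07.
Month 4: interest €9.46; balance after payment €659.53.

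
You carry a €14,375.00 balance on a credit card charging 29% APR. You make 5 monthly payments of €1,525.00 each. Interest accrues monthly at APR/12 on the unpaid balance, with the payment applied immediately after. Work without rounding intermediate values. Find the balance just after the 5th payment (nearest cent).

Monthly rate r = 29%/12 = 2.41667% = 0.0241667.
Each month: B ← B·(1+r) − €1,525.00.
Month 1: interest €347.40; balance after payment €13,197.40.
Month 2: interest €318.94; balance after payment €11,991.33.
Month 3: interest €289.79; balance after payment €10,756.12.
Month 4: interest €259.94; balance after payment €9,491.06.
Month 5: interest €229.37; balance after payment €8,195.43.

€8,195.43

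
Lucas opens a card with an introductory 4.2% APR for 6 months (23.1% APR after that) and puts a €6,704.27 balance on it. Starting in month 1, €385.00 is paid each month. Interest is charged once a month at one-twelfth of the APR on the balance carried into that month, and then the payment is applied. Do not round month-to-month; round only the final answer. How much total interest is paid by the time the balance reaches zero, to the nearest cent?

€774.22

Promo months 1–6 at r₀ = 4.2%/12 = 0.0035; months 7+ at r₁ = 23.1%/12 = 0.01925.
After month 6: iterate B ← B·(1+r₀) − €385.00 for 6 months → €4,515.99.
Then at r₁ with €385.00/mo: n₂ = −ln(1 − r₁·B/P)/ln(1+r₁) ≈ 13.42 → 14 more payments.
Total paid = 19·€385.00 + €163.49 = €7,478.49; interest = €7,478.49 − €6,704.27 = €774.22.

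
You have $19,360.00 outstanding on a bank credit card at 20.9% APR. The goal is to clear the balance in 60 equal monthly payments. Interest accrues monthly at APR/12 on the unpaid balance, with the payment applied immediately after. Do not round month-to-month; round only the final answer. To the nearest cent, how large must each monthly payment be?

Monthly rate r = 20.9%/12 = 1.74167% = 0.0174167.
Level-payment amortization: P = B₀·r / (1 − (1+r)^(−n)) = 19360.00·0.0174167 / (1 − 1.01742^(−60)).
Denominator 1 − (1+r)^(−60) = 0.645130121.
P = 337.187 / 0.645130121 ≈ 522.66.

$522.66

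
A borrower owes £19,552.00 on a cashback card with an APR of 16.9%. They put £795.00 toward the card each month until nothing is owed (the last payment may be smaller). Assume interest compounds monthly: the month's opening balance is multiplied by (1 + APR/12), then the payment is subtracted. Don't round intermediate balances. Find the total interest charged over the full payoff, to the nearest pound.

£4,620

Monthly rate r = 16.9%/12 = 1.40833% = 0.0140833.
Payoff takes n = ⌈−ln(1 − rB₀/P)/ln(1+r)⌉ = ⌈30.404⌉ = 31 payments; the last is £322.42.
Total paid = 30·£795.00 + £322.42 = £24,172.42.
Total interest = total paid − principal = £24,172.42 − £19,552.00 = £4,620.42.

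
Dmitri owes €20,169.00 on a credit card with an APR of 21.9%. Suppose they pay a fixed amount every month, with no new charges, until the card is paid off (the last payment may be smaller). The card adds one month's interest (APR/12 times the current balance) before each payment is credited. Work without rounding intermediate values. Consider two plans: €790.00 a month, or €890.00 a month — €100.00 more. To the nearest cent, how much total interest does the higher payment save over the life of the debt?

Monthly rate r = 21.9%/12 = 1.825% = 0.01825.
At €790.00/mo: n = ⌈−ln(1 − rB₀/P)/ln(1+r)⌉ = 35 payments (last €539.77); total interest = total paid − €20,169.00 = €7,230.77.
At €890.00/mo: 30 payments (last €456.56); total interest €6,097.56.
Interest saved = €7,230.77 − €6,097.56 = €1,133.21.

€1,133.21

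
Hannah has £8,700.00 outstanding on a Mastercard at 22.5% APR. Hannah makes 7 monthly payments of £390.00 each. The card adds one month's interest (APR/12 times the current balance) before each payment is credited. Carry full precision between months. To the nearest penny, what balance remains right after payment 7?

Monthly rate r = 22.5%/12 = 1.875% = 0.01875.
Each month: B ← B·(1+r) − £390.00.
Month 1: interest £163.12; balance after payment £8,473.12.
Month 2: interest £158.87; balance after payment £8,242.00.
Month 3: interest £154.54; balance after payment £8,006.53.
Month 4: interest £150.12; balance after payment £7,766.66.
Month 5: interest £145.62; balance after payment £7,522.28.
Month 6: interest £141.04; balance after payment £7,273.32.
Month 7: interest £136.37; balance after payment £7,019.70.

£7,019.70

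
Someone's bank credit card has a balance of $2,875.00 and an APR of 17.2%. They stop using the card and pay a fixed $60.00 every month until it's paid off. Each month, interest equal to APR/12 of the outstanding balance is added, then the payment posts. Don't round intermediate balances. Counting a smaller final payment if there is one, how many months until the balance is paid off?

Monthly rate r = 17.2%/12 = 1.43333% = 0.0143333.
Recurrence: B ← B·(1+r) − $60.00.
Month 1: interest $41.21; balance after payment $2,856.21.
Month 2: interest $40.94; balance after payment $2,837.15.
Closed form: n = −ln(1 − rB₀/P)/ln(1+r) = −ln(0.31319)/ln(1.01433) ≈ 81.574, so the balance reaches zero during payment 82.

82 payments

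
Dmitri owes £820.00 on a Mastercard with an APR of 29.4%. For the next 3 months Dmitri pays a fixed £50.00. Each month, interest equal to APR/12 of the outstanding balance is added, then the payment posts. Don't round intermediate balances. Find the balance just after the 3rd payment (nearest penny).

£728.05

Monthly rate r = 29.4%/12 = 2.45% = 0.0245.
Each month: B ← B·(1+r) − £50.00.
Month 1: interest £20.09; balance after payment £790.09.
Month 2: interest £19.36; balance after payment £759.45.
Month 3: interest £18.61; balance after payment £728.05.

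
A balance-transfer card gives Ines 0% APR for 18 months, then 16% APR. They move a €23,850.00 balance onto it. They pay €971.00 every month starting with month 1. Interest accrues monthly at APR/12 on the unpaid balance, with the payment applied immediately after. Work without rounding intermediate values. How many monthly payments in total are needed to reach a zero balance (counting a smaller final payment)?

Promo months 1–18 at r₀ = 0%/12 = 0; months 19+ at r₁ = 16%/12 = 0.0133333.
After month 18 (no interest yet): B = €23,850.00 − 18·€971.00 = €6,372.00.
Then at r₁ with €971.00/mo: n₂ = −ln(1 − r₁·B/P)/ln(1+r₁) ≈ 6.91 → 7 more payments.

25 months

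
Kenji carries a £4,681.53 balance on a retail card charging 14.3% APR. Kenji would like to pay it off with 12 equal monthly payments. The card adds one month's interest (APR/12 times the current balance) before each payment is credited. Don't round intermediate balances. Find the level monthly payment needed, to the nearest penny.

£421.00

Monthly rate r = 14.3%/12 = 1.19167% = 0.0119167.
Level-payment amortization: P = B₀·r / (1 − (1+r)^(−n)) = 4681.53·0.0119167 / (1 − 1.01192^(−12)).
Denominator 1 − (1+r)^(−12) = 0.132512926.
P = 55.7882 / 0.132512926 ≈ 421.00.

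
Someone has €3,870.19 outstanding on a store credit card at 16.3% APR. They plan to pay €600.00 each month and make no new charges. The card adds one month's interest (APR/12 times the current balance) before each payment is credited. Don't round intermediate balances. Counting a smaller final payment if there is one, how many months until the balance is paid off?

7 payments

Monthly rate r = 16.3%/12 = 1.35833% = 0.0135833.
Recurrence: B ← B·(1+r) − €600.00.
Month 1: interest €52.57; balance after payment €3,322.76.
Month 2: interest €45.13; balance after payment €2,767.89.
Closed form: n = −ln(1 − rB₀/P)/ln(1+r) = −ln(0.91238)/ln(1.01358) ≈ 6.796, so the balance reaches zero during payment 7.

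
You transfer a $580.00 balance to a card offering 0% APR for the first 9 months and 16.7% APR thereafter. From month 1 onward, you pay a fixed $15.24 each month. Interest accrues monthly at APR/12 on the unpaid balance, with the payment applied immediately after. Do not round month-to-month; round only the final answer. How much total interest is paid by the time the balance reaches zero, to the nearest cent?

$128.56

Promo months 1–9 at r₀ = 0%/12 = 0; months 10+ at r₁ = 16.7%/12 = 0.0139167.
After month 9 (no interest yet): B = $580.00 − 9·$15.24 = $442.84.
Then at r₁ with $15.24/mo: n₂ = −ln(1 − r₁·B/P)/ln(1+r₁) ≈ 37.49 → 38 more payments.
Total paid = 46·$15.24 + $7.52 = $708.56; interest = $708.56 − $580.00 = $128.56.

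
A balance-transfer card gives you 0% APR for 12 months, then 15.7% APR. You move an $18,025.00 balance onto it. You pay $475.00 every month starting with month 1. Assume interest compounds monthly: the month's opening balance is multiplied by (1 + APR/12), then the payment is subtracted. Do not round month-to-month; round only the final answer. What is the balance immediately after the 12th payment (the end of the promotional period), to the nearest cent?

$12,325.00

Promo months 1–12 at r₀ = 0%/12 = 0; months 13+ at r₁ = 15.7%/12 = 0.0130833.
After month 12 (no interest yet): B = $18,025.00 − 12·$475.00 = $12,325.00.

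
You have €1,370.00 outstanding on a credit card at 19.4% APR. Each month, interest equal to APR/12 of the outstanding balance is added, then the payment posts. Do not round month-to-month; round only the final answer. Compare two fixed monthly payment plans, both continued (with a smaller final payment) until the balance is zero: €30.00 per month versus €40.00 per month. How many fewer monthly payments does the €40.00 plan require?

Monthly rate r = 19.4%/12 = 1.61667% = 0.0161667.
At €30.00/mo: n = ⌈−ln(1 − rB₀/P)/ln(1+r)⌉ = 84 payments (last €17.58); total interest = total paid − €1,370.00 = €1,137.58.
At €40.00/mo: 51 payments (last €12.32); total interest €642.32.
Payments saved = 84 − 51 = 33.

33 fewer payments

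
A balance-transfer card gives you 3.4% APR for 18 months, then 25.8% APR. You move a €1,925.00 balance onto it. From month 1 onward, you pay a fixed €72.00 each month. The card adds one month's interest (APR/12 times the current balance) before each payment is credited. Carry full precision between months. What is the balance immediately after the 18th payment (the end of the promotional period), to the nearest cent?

Promo months 1–18 at r₀ = 3.4%/12 = 0.00283333; months 19+ at r₁ = 25.8%/12 = 0.0215.
After month 18: iterate B ← B·(1+r₀) − €72.00 for 18 months → €697.89.

€697.89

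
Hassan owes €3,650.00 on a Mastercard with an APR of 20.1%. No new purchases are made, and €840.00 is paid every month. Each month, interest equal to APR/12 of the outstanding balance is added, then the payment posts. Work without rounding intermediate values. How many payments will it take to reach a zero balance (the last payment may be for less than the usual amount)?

Monthly rate r = 20.1%/12 = 1.675% = 0.01675.
Recurrence: B ← B·(1+r) − €840.00.
Month 1: interest €61.14; balance after payment €2,871.14.
Month 2: interest €48.09; balance after payment €2,079.23.
Month 3: interest €34.83; balance after payment €1,274.06.
Month 4: interest €21.34; balance after payment €455.40.
Month 5: interest €7.63; balance after payment €0.00.

5 months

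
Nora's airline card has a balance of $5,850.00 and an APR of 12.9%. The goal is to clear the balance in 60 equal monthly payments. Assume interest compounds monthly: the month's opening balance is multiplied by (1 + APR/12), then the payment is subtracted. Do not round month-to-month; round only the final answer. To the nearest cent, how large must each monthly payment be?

Monthly rate r = 12.9%/12 = 1.075% = 0.01075.
Level-payment amortization: P = B₀·r / (1 − (1+r)^(−n)) = 5850.00·0.01075 / (1 − 1.01075^(−60)).
Denominator 1 − (1+r)^(−60) = 0.473528338.
P = 62.8875 / 0.473528338 ≈ 132.81.

$132.81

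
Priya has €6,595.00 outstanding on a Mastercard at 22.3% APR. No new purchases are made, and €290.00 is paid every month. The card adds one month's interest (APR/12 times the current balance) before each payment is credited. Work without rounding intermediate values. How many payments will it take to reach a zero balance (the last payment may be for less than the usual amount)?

30 months

Monthly rate r = 22.3%/12 = 1.85833% = 0.0185833.
Recurrence: B ← B·(1+r) − €290.00.
Month 1: interest €122.56; balance after payment €6,427.56.
Month 2: interest €119.45; balance after payment €6,257.00.
Closed form: n = −ln(1 − rB₀/P)/ln(1+r) = −ln(0.57739)/ln(1.01858) ≈ 29.829, so the balance reaches zero during payment 30.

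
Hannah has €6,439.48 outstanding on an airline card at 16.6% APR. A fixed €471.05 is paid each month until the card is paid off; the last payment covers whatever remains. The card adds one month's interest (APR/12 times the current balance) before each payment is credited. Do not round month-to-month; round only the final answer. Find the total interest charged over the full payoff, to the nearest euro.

€748

Monthly rate r = 16.6%/12 = 1.38333% = 0.0138333.
Payoff takes n = ⌈−ln(1 − rB₀/P)/ln(1+r)⌉ = ⌈15.258⌉ = 16 payments; the last is €122.09.
Total paid = 15·€471.05 + €122.09 = €7,187.84.
Total interest = total paid − principal = €7,187.84 − €6,439.48 = €748.36.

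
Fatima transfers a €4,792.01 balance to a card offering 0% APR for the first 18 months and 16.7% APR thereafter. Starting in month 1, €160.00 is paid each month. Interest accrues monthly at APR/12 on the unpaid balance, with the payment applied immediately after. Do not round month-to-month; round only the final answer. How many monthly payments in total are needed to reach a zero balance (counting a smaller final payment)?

Promo months 1–18 at r₀ = 0%/12 = 0; months 19+ at r₁ = 16.7%/12 = 0.0139167.
After month 18 (no interest yet): B = €4,792.01 − 18·€160.00 = €1,912.01.
Then at r₁ with €160.00/mo: n₂ = −ln(1 − r₁·B/P)/ln(1+r₁) ≈ 13.16 → 14 more payments.

32 payments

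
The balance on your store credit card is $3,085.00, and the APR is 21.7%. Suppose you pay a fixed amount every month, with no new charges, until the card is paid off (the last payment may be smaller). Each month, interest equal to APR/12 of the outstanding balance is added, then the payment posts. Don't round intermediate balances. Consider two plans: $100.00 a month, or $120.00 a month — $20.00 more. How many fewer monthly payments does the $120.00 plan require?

Monthly rate r = 21.7%/12 = 1.80833% = 0.0180833.
At $100.00/mo: n = ⌈−ln(1 − rB₀/P)/ln(1+r)⌉ = 46 payments (last $54.20); total interest = total paid − $3,085.00 = $1,469.20.
At $120.00/mo: 35 payments (last $106.88); total interest $1,101.88.
Payments saved = 46 − 35 = 11.

11 fewer payments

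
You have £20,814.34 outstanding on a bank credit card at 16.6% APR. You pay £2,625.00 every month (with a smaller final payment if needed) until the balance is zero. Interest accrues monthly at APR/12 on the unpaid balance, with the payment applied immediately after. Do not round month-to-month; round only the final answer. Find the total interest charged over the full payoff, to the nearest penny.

Monthly rate r = 16.6%/12 = 1.38333% = 0.0138333.
Payoff takes n = ⌈−ln(1 − rB₀/P)/ln(1+r)⌉ = ⌈8.457⌉ = 9 payments; the last is £1,203.51.
Total paid = 8·£2,625.00 + £1,203.51 = £22,203.51.
Total interest = total paid − principal = £22,203.51 − £20,814.34 = £1,389.17.

£1,389.17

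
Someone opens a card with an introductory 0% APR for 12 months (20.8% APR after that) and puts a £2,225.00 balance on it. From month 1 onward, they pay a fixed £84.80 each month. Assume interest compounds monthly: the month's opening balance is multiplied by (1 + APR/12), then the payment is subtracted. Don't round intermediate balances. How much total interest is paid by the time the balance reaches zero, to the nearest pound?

Promo months 1–12 at r₀ = 0%/12 = 0; months 13+ at r₁ = 20.8%/12 = 0.0173333.
After month 12 (no interest yet): B = £2,225.00 − 12·£84.80 = £1,207.40.
Then at r₁ with £84.80/mo: n₂ = −ln(1 − r₁·B/P)/ln(1+r₁) ≈ 16.49 → 17 more payments.
Total paid = 28·£84.80 + £41.94 = £2,416.34; interest = £2,416.34 − £2,225.00 = £191.34.

£191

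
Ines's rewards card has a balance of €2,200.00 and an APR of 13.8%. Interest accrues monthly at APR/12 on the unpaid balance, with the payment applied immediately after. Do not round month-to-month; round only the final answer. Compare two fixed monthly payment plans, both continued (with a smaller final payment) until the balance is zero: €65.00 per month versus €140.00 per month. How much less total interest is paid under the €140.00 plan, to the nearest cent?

Monthly rate r = 13.8%/12 = 1.15% = 0.0115.
At €65.00/mo: n = ⌈−ln(1 − rB₀/P)/ln(1+r)⌉ = 44 payments (last €7.76); total interest = total paid − €2,200.00 = €602.76.
At €140.00/mo: 18 payments (last €60.66); total interest €240.66.
Interest saved = €602.76 − €240.66 = €362.10.

€362.10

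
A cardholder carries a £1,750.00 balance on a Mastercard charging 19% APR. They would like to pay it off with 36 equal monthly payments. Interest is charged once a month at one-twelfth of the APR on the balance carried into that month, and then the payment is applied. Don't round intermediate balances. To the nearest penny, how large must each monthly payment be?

£64.15

Monthly rate r = 19%/12 = 1.58333% = 0.0158333.
Level-payment amortization: P = B₀·r / (1 − (1+r)^(−n)) = 1750.00·0.0158333 / (1 − 1.01583^(−36)).
Denominator 1 − (1+r)^(−36) = 0.431943602.
P = 27.7083 / 0.431943602 ≈ 64.15.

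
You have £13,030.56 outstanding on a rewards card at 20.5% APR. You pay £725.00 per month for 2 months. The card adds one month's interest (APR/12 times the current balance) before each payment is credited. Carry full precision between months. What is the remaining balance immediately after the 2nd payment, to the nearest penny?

Monthly rate r = 20.5%/12 = 1.70833% = 0.0170833.
Each month: B ← B·(1+r) − £725.00.
Month 1: interest £222.61; balance after payment £12,528.17.
Month 2: interest £214.02; balance after payment £12,017.19.

£12,017.19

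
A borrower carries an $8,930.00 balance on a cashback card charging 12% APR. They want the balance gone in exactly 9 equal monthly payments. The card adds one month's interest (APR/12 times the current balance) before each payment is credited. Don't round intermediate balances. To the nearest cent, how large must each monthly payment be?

Monthly rate r = 12%/12 = 1% = 0.01.
Level-payment amortization: P = B₀·r / (1 − (1+r)^(−n)) = 8930.00·0.01 / (1 − 1.01^(−9)).
Denominator 1 − (1+r)^(−9) = 0.0856601758.
P = 89.3 / 0.0856601758 ≈ 1042.49.

$1,042.49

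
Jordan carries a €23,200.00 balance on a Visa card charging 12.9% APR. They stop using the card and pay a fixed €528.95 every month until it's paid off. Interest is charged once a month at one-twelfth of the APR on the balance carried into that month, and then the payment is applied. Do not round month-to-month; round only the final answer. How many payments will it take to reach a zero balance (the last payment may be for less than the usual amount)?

60 months

Monthly rate r = 12.9%/12 = 1.075% = 0.01075.
Recurrence: B ← B·(1+r) − €528.95.
Month 1: interest €249.40; balance after payment €22,920.45.
Month 2: interest €246.39; balance after payment €22,637.89.
Closed form: n = −ln(1 − rB₀/P)/ln(1+r) = −ln(0.5285)/ln(1.01075) ≈ 59.640, so the balance reaches zero during payment 60.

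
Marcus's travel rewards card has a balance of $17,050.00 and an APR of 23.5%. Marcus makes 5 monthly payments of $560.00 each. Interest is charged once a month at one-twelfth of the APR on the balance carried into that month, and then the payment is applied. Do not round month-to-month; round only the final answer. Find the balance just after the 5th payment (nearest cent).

$15,874.32

Monthly rate r = 23.5%/12 = 1.95833% = 0.0195833.
Each month: B ← B·(1+r) − $560.00.
Month 1: interest $333.90; balance after payment $16,823.90.
Month 2: interest $329.47; balance after payment $16,593.36.
Month 3: interest $324.95; balance after payment $16,358.32.
Month 4: interest $320.35; balance after payment $16,118.67.
Month 5: interest $315.66; balance after payment $15,874.32.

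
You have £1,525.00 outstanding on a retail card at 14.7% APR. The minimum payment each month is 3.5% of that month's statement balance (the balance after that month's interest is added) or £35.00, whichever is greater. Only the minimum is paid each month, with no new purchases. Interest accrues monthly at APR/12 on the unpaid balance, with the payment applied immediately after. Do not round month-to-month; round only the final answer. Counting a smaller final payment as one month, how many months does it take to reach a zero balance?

54 months

Monthly rate r = 14.7%/12 = 1.225% = 0.01225.
While 3.5% of the post-interest balance exceeds £35.00, each month B ← (B·(1+r))·(1 − 0.035), i.e. B shrinks by the factor (1+r)·0.965 = 0.97682.
This holds for months 1–19. Entering month 20 the balance is £976.69; 3.5% of the post-interest balance is now below £35.00, so the flat £35.00 minimum applies from here.
From month 20 a fixed £35.00 at rate r clears £976.69 in 35 more payments. Total: 19 + 35 = 54 months.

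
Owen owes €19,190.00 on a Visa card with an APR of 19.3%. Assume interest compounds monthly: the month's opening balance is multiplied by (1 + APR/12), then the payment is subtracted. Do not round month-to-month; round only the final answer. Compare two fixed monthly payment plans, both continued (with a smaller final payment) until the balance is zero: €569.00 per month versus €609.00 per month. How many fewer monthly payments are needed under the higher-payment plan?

Monthly rate r = 19.3%/12 = 1.60833% = 0.0160833.
At €569.00/mo: n = ⌈−ln(1 − rB₀/P)/ln(1+r)⌉ = 49 payments (last €568.96); total interest = total paid − €19,190.00 = €8,690.96.
At €609.00/mo: 45 payments (last €184.14); total interest €7,790.14.
Payments saved = 49 − 45 = 4.

4 fewer payments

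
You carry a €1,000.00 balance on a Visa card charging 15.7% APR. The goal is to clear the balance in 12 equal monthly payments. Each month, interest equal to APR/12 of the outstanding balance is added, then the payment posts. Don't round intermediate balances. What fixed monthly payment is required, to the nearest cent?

Monthly rate r = 15.7%/12 = 1.30833% = 0.0130833.
Level-payment amortization: P = B₀·r / (1 − (1+r)^(−n)) = 1000.00·0.0130833 / (1 − 1.01308^(−12)).
Denominator 1 − (1+r)^(−12) = 0.144425263.
P = 13.0833 / 0.144425263 ≈ 90.59.

€90.59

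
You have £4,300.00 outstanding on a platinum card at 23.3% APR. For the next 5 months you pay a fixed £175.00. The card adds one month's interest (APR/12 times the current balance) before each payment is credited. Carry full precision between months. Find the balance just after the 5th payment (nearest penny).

£3,824.34

Monthly rate r = 23.3%/12 = 1.94167% = 0.0194167.
Each month: B ← B·(1+r) − £175.00.
Month 1: interest £83.49; balance after payment £4,208.49.
Month 2: interest £81.71; balance after payment £4,115.21.
Month 3: interest £79.90; balance after payment £4,020.11.
Month 4: interest £78.06; balance after payment £3,923.17.
Month 5: interest £76.17; balance after payment £3,824.34.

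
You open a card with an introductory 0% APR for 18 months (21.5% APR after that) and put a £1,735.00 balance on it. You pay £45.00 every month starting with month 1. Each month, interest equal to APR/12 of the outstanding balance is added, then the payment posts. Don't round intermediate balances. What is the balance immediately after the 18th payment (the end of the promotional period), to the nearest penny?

£925.00

Promo months 1–18 at r₀ = 0%/12 = 0; months 19+ at r₁ = 21.5%/12 = 0.0179167.
After month 18 (no interest yet): B = £1,735.00 − 18·£45.00 = £925.00.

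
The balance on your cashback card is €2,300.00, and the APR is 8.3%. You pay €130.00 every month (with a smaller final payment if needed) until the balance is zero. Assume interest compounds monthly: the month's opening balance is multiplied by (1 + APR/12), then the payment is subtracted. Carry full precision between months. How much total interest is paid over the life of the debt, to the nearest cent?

Monthly rate r = 8.3%/12 = 0.691667% = 0.00691667.
Payoff takes n = ⌈−ln(1 − rB₀/P)/ln(1+r)⌉ = ⌈18.937⌉ = 19 payments; the last is €121.88.
Total paid = 18·€130.00 + €121.88 = €2,461.88.
Total interest = total paid − principal = €2,461.88 − €2,300.00 = €161.88.

€161.88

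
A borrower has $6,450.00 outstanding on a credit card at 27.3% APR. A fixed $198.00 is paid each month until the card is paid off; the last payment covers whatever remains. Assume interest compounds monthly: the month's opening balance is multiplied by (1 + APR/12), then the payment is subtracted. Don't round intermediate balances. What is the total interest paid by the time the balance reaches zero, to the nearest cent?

Monthly rate r = 27.3%/12 = 2.275% = 0.02275.
Payoff takes n = ⌈−ln(1 − rB₀/P)/ln(1+r)⌉ = ⌈60.071⌉ = 61 payments; the last is $14.26.
Total paid = 60·$198.00 + $14.26 = $11,894.26.
Total interest = total paid − principal = $11,894.26 − $6,450.00 = $5,444.26.

$5,444.26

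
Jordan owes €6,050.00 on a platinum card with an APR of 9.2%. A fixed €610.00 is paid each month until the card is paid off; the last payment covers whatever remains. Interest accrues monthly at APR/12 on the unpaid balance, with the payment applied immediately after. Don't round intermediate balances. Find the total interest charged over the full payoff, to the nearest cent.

€267.01

Monthly rate r = 9.2%/12 = 0.766667% = 0.00766667.
Payoff takes n = ⌈−ln(1 − rB₀/P)/ln(1+r)⌉ = ⌈10.355⌉ = 11 payments; the last is €217.01.
Total paid = 10·€610.00 + €217.01 = €6,317.01.
Total interest = total paid − principal = €6,317.01 − €6,050.00 = €267.01.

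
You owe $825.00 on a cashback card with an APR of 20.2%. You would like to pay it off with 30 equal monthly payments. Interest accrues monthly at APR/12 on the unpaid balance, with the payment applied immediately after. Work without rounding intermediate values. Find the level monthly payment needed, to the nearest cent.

$35.25

Monthly rate r = 20.2%/12 = 1.68333% = 0.0168333.
Level-payment amortization: P = B₀·r / (1 − (1+r)^(−n)) = 825.00·0.0168333 / (1 − 1.01683^(−30)).
Denominator 1 − (1+r)^(−30) = 0.393952364.
P = 13.8875 / 0.393952364 ≈ 35.25.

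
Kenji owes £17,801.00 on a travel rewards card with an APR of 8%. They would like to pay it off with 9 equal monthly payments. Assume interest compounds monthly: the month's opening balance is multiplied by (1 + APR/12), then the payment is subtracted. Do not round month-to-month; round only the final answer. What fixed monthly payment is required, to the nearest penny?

Monthly rate r = 8%/12 = 0.666667% = 0.00666667.
Level-payment amortization: P = B₀·r / (1 − (1+r)^(−n)) = 17801.00·0.00666667 / (1 − 1.00667^(−9)).
Denominator 1 − (1+r)^(−9) = 0.0580479278.
P = 118.673 / 0.0580479278 ≈ 2044.40.

£2,044.40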